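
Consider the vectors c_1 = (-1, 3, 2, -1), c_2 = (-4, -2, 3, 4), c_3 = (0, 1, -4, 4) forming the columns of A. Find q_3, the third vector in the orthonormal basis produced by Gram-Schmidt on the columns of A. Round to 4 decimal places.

q_3 = (-0.0805, 0.5508, -0.5593, 0.6143)

c_1 = (-1, 3, 2, -1); ‖c_1‖ = 3.8730, so q_1 = (-0.2582, 0.7746, 0.5164, -0.2582).
q_1·c_2 = (-0.2582)·(-4) + 0.7746·(-2) + 0.5164·3 + (-0.2582)·4 = 0.0000.
u_2 = c_2 + 0.0000·q_1 = (-4.0000, -2.0000, 3.0000, 4.0000).
‖u_2‖ = 6.7082, so q_2 = (-0.5963, -0.2981, 0.4472, 0.5963).
q_1·c_3 = (-0.2582)·0 + 0.7746·1 + 0.5164·(-4) + (-0.2582)·4 = -2.3238; q_2·c_3 = (-0.5963)·0 + (-0.2981)·1 + 0.4472·(-4) + 0.5963·4 = 0.2981.
u_3 = c_3 + 2.3238·q_1 − 0.2981·q_2 = (-0.4222, 2.8889, -2.9333, 3.2222).
‖u_3‖ = 5.2451, so q_3 = (-0.0805, 0.5508, -0.5593, 0.6143).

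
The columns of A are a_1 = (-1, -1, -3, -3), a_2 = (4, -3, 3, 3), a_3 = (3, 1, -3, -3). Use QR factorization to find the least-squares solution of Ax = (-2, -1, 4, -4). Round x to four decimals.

x = (0.5000, 0.0000, -0.5000)

a_1 = (-1, -1, -3, -3); ‖a_1‖ = 4.4721, so q_1 = (-0.2236, -0.2236, -0.6708, -0.6708).
q_1·a_2 = (-0.2236)·4 + (-0.2236)·(-3) + (-0.6708)·3 + (-0.6708)·3 = -4.2485.
u_2 = a_2 + 4.2485·q_1 = (3.0500, -3.9500, 0.1500, 0.1500).
‖u_2‖ = 4.9950, so q_2 = (0.6106, -0.7908, 0.0300, 0.0300).
q_1·a_3 = (-0.2236)·3 + (-0.2236)·1 + (-0.6708)·(-3) + (-0.6708)·(-3) = 3.1305; q_2·a_3 = 0.6106·3 + (-0.7908)·1 + 0.0300·(-3) + 0.0300·(-3) = 0.8609.
u_3 = a_3 − 3.1305·q_1 − 0.8609·q_2 = (3.1743, 2.3808, -0.9259, -0.9259).
‖u_3‖ = 4.1784, so q_3 = (0.7597, 0.5698, -0.2216, -0.2216).
Qᵀb = (0.6708, -0.4304, -2.0892).
Back-substitute: x_3 = -2.0892/4.1784 = -0.5000.
x_2 = (-0.4304 − 0.8609·(-0.5000))/4.9950 = 0.0000.
x_1 = (0.6708 + 4.2485·0.0000 − 3.1305·(-0.5000))/4.4721 = 0.5000.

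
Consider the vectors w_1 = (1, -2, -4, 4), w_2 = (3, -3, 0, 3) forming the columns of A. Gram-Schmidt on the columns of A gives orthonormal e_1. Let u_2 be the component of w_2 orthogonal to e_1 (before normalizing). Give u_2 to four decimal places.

w_1 = (1, -2, -4, 4); ‖w_1‖ = 6.0828, so e_1 = (0.1644, -0.3288, -0.6576, 0.6576).
e_1·w_2 = 0.1644·3 + (-0.3288)·(-3) + (-0.6576)·0 + 0.6576·3 = 3.4524.
u_2 = w_2 − 3.4524·e_1 = (2.4324, -1.8649, 2.2703, 0.7297).

u_2 = (2.4324, -1.8649, 2.2703, 0.7297)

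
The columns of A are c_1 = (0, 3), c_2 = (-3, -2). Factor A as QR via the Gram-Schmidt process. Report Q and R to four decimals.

Q = [[0.0000, -1.0000], [1.0000, 0.0000]], R = [[3.0000, -2.0000], [0.0000, 3.0000]]

c_1 = (0, 3); ‖c_1‖ = 3.0000, so q_1 = (0.0000, 1.0000).
q_1·c_2 = 0.0000·(-3) + 1.0000·(-2) = -2.0000.
u_2 = c_2 + 2.0000·q_1 = (-3.0000, 0.0000).
‖u_2‖ = 3.0000, so q_2 = (-1.0000, 0.0000).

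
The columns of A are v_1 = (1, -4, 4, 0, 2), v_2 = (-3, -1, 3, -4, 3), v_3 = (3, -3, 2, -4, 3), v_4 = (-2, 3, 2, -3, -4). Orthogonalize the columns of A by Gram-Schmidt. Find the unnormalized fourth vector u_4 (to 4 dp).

u_4 = (0.7740, 0.9484, 2.7470, -1.7454, -3.9841)

v_1 = (1, -4, 4, 0, 2); ‖v_1‖ = 6.0828, so q_1 = (0.1644, -0.6576, 0.6576, 0.0000, 0.3288).
q_1·v_2 = 0.1644·(-3) + (-0.6576)·(-1) + 0.6576·3 + 0.0000·(-4) + 0.3288·3 = 3.1236.
u_2 = v_2 − 3.1236·q_1 = (-3.5135, 1.0541, 0.9459, -4.0000, 1.9730).
‖u_2‖ = 5.8518, so q_2 = (-0.6004, 0.1801, 0.1617, -0.6836, 0.3372).
q_1·v_3 = 0.1644·3 + (-0.6576)·(-3) + 0.6576·2 + 0.0000·(-4) + 0.3288·3 = 4.7676; q_2·v_3 = (-0.6004)·3 + 0.1801·(-3) + 0.1617·2 + (-0.6836)·(-4) + 0.3372·3 = 1.7274.
u_3 = v_3 − 4.7676·q_1 − 1.7274·q_2 = (3.2534, -0.1760, -1.4144, -2.8193, 0.8500).
‖u_3‖ = 4.6137, so q_3 = (0.7051, -0.0381, -0.3066, -0.6111, 0.1842).
q_1·v_4 = 0.1644·(-2) + (-0.6576)·3 + 0.6576·2 + 0.0000·(-3) + 0.3288·(-4) = -2.3016; q_2·v_4 = (-0.6004)·(-2) + 0.1801·3 + 0.1617·2 + (-0.6836)·(-3) + 0.3372·(-4) = 2.7665; q_3·v_4 = 0.7051·(-2) + (-0.0381)·3 + (-0.3066)·2 + (-0.6111)·(-3) + 0.1842·(-4) = -1.0416.
u_4 = v_4 + 2.3016·q_1 − 2.7665·q_2 + 1.0416·q_3 = (0.7740, 0.9484, 2.7470, -1.7454, -3.9841).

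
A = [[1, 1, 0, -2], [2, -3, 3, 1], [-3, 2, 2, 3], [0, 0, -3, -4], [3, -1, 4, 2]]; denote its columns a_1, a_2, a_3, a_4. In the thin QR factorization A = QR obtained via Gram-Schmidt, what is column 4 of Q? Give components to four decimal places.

a_1 = (1, 2, -3, 0, 3); ‖a_1‖ = 4.7958, so q_1 = (0.2085, 0.4170, -0.6255, 0.0000, 0.6255).
q_1·a_2 = 0.2085·1 + 0.4170·(-3) + (-0.6255)·2 + 0.0000·0 + 0.6255·(-1) = -2.9192.
u_2 = a_2 + 2.9192·q_1 = (1.6087, -1.7826, 0.1739, 0.0000, 0.8261).
‖u_2‖ = 2.5452, so q_2 = (0.6320, -0.7004, 0.0683, 0.0000, 0.3246).
q_1·a_3 = 0.2085·0 + 0.4170·3 + (-0.6255)·2 + 0.0000·(-3) + 0.6255·4 = 2.5022; q_2·a_3 = 0.6320·0 + (-0.7004)·3 + 0.0683·2 + 0.0000·(-3) + 0.3246·4 = -0.6662.
u_3 = a_3 − 2.5022·q_1 + 0.6662·q_2 = (-0.1007, 1.4899, 3.6107, -3.0000, 2.6510).
‖u_3‖ = 5.5942, so q_3 = (-0.0180, 0.2663, 0.6454, -0.5363, 0.4739).
q_1·a_4 = 0.2085·(-2) + 0.4170·1 + (-0.6255)·3 + 0.0000·(-4) + 0.6255·2 = -0.6255; q_2·a_4 = 0.6320·(-2) + (-0.7004)·1 + 0.0683·3 + 0.0000·(-4) + 0.3246·2 = -1.1103; q_3·a_4 = (-0.0180)·(-2) + 0.2663·1 + 0.6454·3 + (-0.5363)·(-4) + 0.4739·2 = 5.3315.
u_4 = a_4 + 0.6255·q_1 + 1.1103·q_2 − 5.3315·q_3 = (-1.0718, -0.9367, -0.7566, -1.1409, 0.2252).
‖u_4‖ = 1.9877, so q_4 = (-0.5392, -0.4713, -0.3806, -0.5740, 0.1133).

q_4 = (-0.5392, -0.4713, -0.3806, -0.5740, 0.1133)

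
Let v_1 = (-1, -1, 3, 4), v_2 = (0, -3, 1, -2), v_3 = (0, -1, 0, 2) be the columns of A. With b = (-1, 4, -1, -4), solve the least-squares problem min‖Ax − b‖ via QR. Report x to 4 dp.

x = (-0.0470, -0.5369, -2.4228)

e_1 = v_1/‖v_1‖ = (-1, -1, 3, 4)/5.1962 = (-0.1925, -0.1925, 0.5774, 0.7698).
r_{12} = e_1·v_2 = -0.3849.
u_2 = v_2 + 0.3849·e_1 = (-0.0741, -3.0741, 1.2222, -1.7037).
‖u_2‖ = 3.7218, so e_2 = (-0.0199, -0.8260, 0.3284, -0.4578).
r_{13} = e_1·v_3 = 1.7321; r_{23} = e_2·v_3 = -0.0896.
u_3 = v_3 − 1.7321·e_1 + 0.0896·e_2 = (0.3316, -0.7406, -0.9706, 0.6257).
‖u_3‖ = 1.4114, so e_3 = (0.2349, -0.5248, -0.6877, 0.4433).
Qᵀb = (-4.2339, -1.7813, -3.4195).
Back-substitute: x_3 = -3.4195/1.4114 = -2.4228.
x_2 = (-1.7813 + 0.0896·(-2.4228))/3.7218 = -0.5369.
x_1 = (-4.2339 + 0.3849·(-0.5369) − 1.7321·(-2.4228))/5.1962 = -0.0470.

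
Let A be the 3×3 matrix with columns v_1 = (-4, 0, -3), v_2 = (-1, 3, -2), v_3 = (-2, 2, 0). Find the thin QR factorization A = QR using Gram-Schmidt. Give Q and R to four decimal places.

q_1 = v_1/‖v_1‖ = (-4, 0, -3)/5.0000 = (-0.8000, 0.0000, -0.6000).
r_{12} = q_1·v_2 = 2.0000.
u_2 = v_2 − 2.0000·q_1 = (0.6000, 3.0000, -0.8000).
‖u_2‖ = 3.1623, so q_2 = (0.1897, 0.9487, -0.2530).
r_{13} = q_1·v_3 = 1.6000; r_{23} = q_2·v_3 = 1.5179.
u_3 = v_3 − 1.6000·q_1 − 1.5179·q_2 = (-1.0080, 0.5600, 1.3440).
‖u_3‖ = 1.7709, so q_3 = (-0.5692, 0.3162, 0.7589).

Q = [[-0.8000, 0.1897, -0.5692], [0.0000, 0.9487, 0.3162], [-0.6000, -0.2530, 0.7589]], R = [[5.0000, 2.0000, 1.6000], [0.0000, 3.1623, 1.5179], [0.0000, 0.0000, 1.7709]]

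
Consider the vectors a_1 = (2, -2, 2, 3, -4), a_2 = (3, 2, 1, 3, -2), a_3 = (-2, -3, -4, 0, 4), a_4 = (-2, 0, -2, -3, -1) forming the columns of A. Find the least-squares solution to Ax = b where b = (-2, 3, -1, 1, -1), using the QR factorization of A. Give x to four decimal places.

x = (-0.3486, 0.7831, 0.0275, 0.6108)

a_1 = (2, -2, 2, 3, -4); ‖a_1‖ = 6.0828, so q_1 = (0.3288, -0.3288, 0.3288, 0.4932, -0.6576).
q_1·a_2 = 0.3288·3 + (-0.3288)·2 + 0.3288·1 + 0.4932·3 + (-0.6576)·(-2) = 3.4524.
u_2 = a_2 − 3.4524·q_1 = (1.8649, 3.1351, -0.1351, 1.2973, 0.2703).
‖u_2‖ = 3.8834, so q_2 = (0.4802, 0.8073, -0.0348, 0.3341, 0.0696).
q_1·a_3 = 0.3288·(-2) + (-0.3288)·(-3) + 0.3288·(-4) + 0.4932·0 + (-0.6576)·4 = -3.6168; q_2·a_3 = 0.4802·(-2) + 0.8073·(-3) + (-0.0348)·(-4) + 0.3341·0 + 0.0696·4 = -2.9648.
u_3 = a_3 + 3.6168·q_1 + 2.9648·q_2 = (0.6129, -1.7957, -2.9140, 2.7742, 1.8280).
‖u_3‖ = 4.8093, so q_3 = (0.1274, -0.3734, -0.6059, 0.5768, 0.3801).
q_1·a_4 = 0.3288·(-2) + (-0.3288)·0 + 0.3288·(-2) + 0.4932·(-3) + (-0.6576)·(-1) = -2.1372; q_2·a_4 = 0.4802·(-2) + 0.8073·0 + (-0.0348)·(-2) + 0.3341·(-3) + 0.0696·(-1) = -1.9626; q_3·a_4 = 0.1274·(-2) + (-0.3734)·0 + (-0.6059)·(-2) + 0.5768·(-3) + 0.3801·(-1) = -1.1537.
u_4 = a_4 + 2.1372·q_1 + 1.9626·q_2 + 1.1537·q_3 = (-0.2078, 0.4510, -2.0646, -0.6248, -1.8303).
‖u_4‖ = 2.8722, so q_4 = (-0.0724, 0.1570, -0.7188, -0.2175, -0.6372).
Qᵀb = (-0.8220, 1.7608, -0.5724, 1.7542).
Back-substitute: x_4 = 1.7542/2.8722 = 0.6108.
x_3 = (-0.5724 + 1.1537·0.6108)/4.8093 = 0.0275.
x_2 = (1.7608 + 2.9648·0.0275 + 1.9626·0.6108)/3.8834 = 0.7831.
x_1 = (-0.8220 − 3.4524·0.7831 + 3.6168·0.0275 + 2.1372·0.6108)/6.0828 = -0.3486.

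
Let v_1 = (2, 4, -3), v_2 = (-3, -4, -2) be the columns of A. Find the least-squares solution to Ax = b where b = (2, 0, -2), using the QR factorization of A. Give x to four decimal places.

x = (0.4410, 0.1744)

v_1 = (2, 4, -3); ‖v_1‖ = 5.3852, so q_1 = (0.3714, 0.7428, -0.5571).
q_1·v_2 = 0.3714·(-3) + 0.7428·(-4) + (-0.5571)·(-2) = -2.9711.
u_2 = v_2 + 2.9711·q_1 = (-1.8966, -1.7931, -3.6552).
‖u_2‖ = 4.4914, so q_2 = (-0.4223, -0.3992, -0.8138).
Qᵀb = (1.8570, 0.7831).
Back-substitute: x_2 = 0.7831/4.4914 = 0.1744.
x_1 = (1.8570 + 2.9711·0.1744)/5.3852 = 0.4410.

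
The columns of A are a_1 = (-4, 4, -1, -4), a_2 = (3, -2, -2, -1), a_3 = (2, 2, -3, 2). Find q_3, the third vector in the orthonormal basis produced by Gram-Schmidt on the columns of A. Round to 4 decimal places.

a_1 = (-4, 4, -1, -4); ‖a_1‖ = 7.0000, so q_1 = (-0.5714, 0.5714, -0.1429, -0.5714).
q_1·a_2 = (-0.5714)·3 + 0.5714·(-2) + (-0.1429)·(-2) + (-0.5714)·(-1) = -2.0000.
u_2 = a_2 + 2.0000·q_1 = (1.8571, -0.8571, -2.2857, -2.1429).
‖u_2‖ = 3.7417, so q_2 = (0.4963, -0.2291, -0.6109, -0.5727).
q_1·a_3 = (-0.5714)·2 + 0.5714·2 + (-0.1429)·(-3) + (-0.5714)·2 = -0.7143; q_2·a_3 = 0.4963·2 + (-0.2291)·2 + (-0.6109)·(-3) + (-0.5727)·2 = 1.2218.
u_3 = a_3 + 0.7143·q_1 − 1.2218·q_2 = (0.9854, 2.6880, -2.3557, 2.2915).
‖u_3‖ = 4.3586, so q_3 = (0.2261, 0.6167, -0.5405, 0.5258).

q_3 = (0.2261, 0.6167, -0.5405, 0.5258)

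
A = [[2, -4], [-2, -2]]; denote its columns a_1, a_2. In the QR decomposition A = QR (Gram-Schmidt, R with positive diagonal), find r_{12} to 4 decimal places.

r_{12} = -1.4142

q_1 = a_1/‖a_1‖ = (2, -2)/2.8284 = (0.7071, -0.7071).
r_{12} = q_1·a_2 = -1.4142.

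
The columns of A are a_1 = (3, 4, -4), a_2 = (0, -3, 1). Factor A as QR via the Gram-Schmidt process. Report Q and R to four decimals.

a_1 = (3, 4, -4); ‖a_1‖ = 6.4031, so e_1 = (0.4685, 0.6247, -0.6247).
e_1·a_2 = 0.4685·0 + 0.6247·(-3) + (-0.6247)·1 = -2.4988.
u_2 = a_2 + 2.4988·e_1 = (1.1707, -1.4390, -0.5610).
‖u_2‖ = 1.9381, so e_2 = (0.6041, -0.7425, -0.2895).

Q = [[0.4685, 0.6041], [0.6247, -0.7425], [-0.6247, -0.2895]], R = [[6.4031, -2.4988], [0.0000, 1.9381]]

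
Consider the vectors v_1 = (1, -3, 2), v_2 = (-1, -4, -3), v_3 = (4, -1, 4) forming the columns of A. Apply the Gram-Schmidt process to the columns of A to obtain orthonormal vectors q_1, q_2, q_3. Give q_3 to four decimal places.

v_1 = (1, -3, 2); ‖v_1‖ = 3.7417, so q_1 = (0.2673, -0.8018, 0.5345).
q_1·v_2 = 0.2673·(-1) + (-0.8018)·(-4) + 0.5345·(-3) = 1.3363.
u_2 = v_2 − 1.3363·q_1 = (-1.3571, -2.9286, -3.7143).
‖u_2‖ = 4.9208, so q_2 = (-0.2758, -0.5951, -0.7548).
q_1·v_3 = 0.2673·4 + (-0.8018)·(-1) + 0.5345·4 = 4.0089; q_2·v_3 = (-0.2758)·4 + (-0.5951)·(-1) + (-0.7548)·4 = -3.5273.
u_3 = v_3 − 4.0089·q_1 + 3.5273·q_2 = (1.9558, 0.1150, -0.8053).
‖u_3‖ = 2.1182, so q_3 = (0.9233, 0.0543, -0.3802).

q_3 = (0.9233, 0.0543, -0.3802)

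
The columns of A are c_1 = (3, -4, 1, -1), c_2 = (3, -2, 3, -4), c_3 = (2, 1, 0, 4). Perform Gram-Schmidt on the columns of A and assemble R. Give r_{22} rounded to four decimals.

q_1 = c_1/‖c_1‖ = (3, -4, 1, -1)/5.1962 = (0.5774, -0.7698, 0.1925, -0.1925).
r_{12} = q_1·c_2 = 4.6188.
u_2 = c_2 − 4.6188·q_1 = (0.3333, 1.5556, 2.1111, -3.1111).
r_{22} = ‖u_2‖ = 4.0825.

r_{22} = 4.0825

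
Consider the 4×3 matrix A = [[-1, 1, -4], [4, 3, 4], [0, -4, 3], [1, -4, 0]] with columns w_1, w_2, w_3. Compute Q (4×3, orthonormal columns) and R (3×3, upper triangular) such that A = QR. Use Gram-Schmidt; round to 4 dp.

q_1 = w_1/‖w_1‖ = (-1, 4, 0, 1)/4.2426 = (-0.2357, 0.9428, 0.0000, 0.2357).
r_{12} = q_1·w_2 = 1.6499.
u_2 = w_2 − 1.6499·q_1 = (1.3889, 1.4444, -4.0000, -4.3889).
‖u_2‖ = 6.2672, so q_2 = (0.2216, 0.2305, -0.6382, -0.7003).
r_{13} = q_1·w_3 = 4.7140; r_{23} = q_2·w_3 = -1.8793.
u_3 = w_3 − 4.7140·q_1 + 1.8793·q_2 = (-2.4724, -0.0113, 1.8006, -2.4272).
‖u_3‖ = 3.9046, so q_3 = (-0.6332, -0.0029, 0.4611, -0.6216).

Q = [[-0.2357, 0.2216, -0.6332], [0.9428, 0.2305, -0.0029], [0.0000, -0.6382, 0.4611], [0.2357, -0.7003, -0.6216]], R = [[4.2426, 1.6499, 4.7140], [0.0000, 6.2672, -1.8793], [0.0000, 0.0000, 3.9046]]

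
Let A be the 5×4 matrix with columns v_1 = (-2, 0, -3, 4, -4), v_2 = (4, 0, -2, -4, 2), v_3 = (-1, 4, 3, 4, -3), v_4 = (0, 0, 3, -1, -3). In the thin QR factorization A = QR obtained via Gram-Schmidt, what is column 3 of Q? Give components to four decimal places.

q_3 = (0.4357, 0.7937, 0.2839, 0.1568, -0.2740)

v_1 = (-2, 0, -3, 4, -4); ‖v_1‖ = 6.7082, so q_1 = (-0.2981, 0.0000, -0.4472, 0.5963, -0.5963).
q_1·v_2 = (-0.2981)·4 + 0.0000·0 + (-0.4472)·(-2) + 0.5963·(-4) + (-0.5963)·2 = -3.8759.
u_2 = v_2 + 3.8759·q_1 = (2.8444, 0.0000, -3.7333, -1.6889, -0.3111).
‖u_2‖ = 4.9978, so q_2 = (0.5691, 0.0000, -0.7470, -0.3379, -0.0622).
q_1·v_3 = (-0.2981)·(-1) + 0.0000·4 + (-0.4472)·3 + 0.5963·4 + (-0.5963)·(-3) = 3.1305; q_2·v_3 = 0.5691·(-1) + 0.0000·4 + (-0.7470)·3 + (-0.3379)·4 + (-0.0622)·(-3) = -3.9751.
u_3 = v_3 − 3.1305·q_1 + 3.9751·q_2 = (2.1957, 4.0000, 1.4306, 0.7900, -1.3808).
‖u_3‖ = 5.0397, so q_3 = (0.4357, 0.7937, 0.2839, 0.1568, -0.2740).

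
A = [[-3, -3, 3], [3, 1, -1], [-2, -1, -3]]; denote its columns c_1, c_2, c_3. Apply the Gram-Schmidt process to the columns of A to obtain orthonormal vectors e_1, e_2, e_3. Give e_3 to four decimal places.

e_3 = (0.1474, -0.4423, -0.8847)

e_1 = c_1/‖c_1‖ = (-3, 3, -2)/4.6904 = (-0.6396, 0.6396, -0.4264).
r_{12} = e_1·c_2 = 2.9848.
u_2 = c_2 − 2.9848·e_1 = (-1.0909, -0.9091, 0.2727).
‖u_2‖ = 1.4460, so e_2 = (-0.7544, -0.6287, 0.1886).
r_{13} = e_1·c_3 = -1.2792; r_{23} = e_2·c_3 = -2.2004.
u_3 = c_3 + 1.2792·e_1 + 2.2004·e_2 = (0.5217, -1.5652, -3.1304).
‖u_3‖ = 3.5386, so e_3 = (0.1474, -0.4423, -0.8847).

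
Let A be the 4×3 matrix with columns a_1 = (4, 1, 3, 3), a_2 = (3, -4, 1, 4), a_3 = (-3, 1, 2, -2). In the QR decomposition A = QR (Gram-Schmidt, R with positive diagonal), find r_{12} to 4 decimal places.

a_1 = (4, 1, 3, 3); ‖a_1‖ = 5.9161, so q_1 = (0.6761, 0.1690, 0.5071, 0.5071).
r_{12} = q_1·a_2 = 3.8877.

r_{12} = 3.8877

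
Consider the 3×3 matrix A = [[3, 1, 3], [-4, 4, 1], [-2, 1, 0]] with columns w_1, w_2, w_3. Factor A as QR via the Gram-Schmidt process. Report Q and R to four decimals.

Q = [[0.5571, 0.7974, 0.2321], [-0.7428, 0.6034, -0.2901], [-0.3714, -0.0108, 0.9284]], R = [[5.3852, -2.7854, 0.9285], [0.0000, 3.2002, 2.9955], [0.0000, 0.0000, 0.4062]]

w_1 = (3, -4, -2); ‖w_1‖ = 5.3852, so q_1 = (0.5571, -0.7428, -0.3714).
q_1·w_2 = 0.5571·1 + (-0.7428)·4 + (-0.3714)·1 = -2.7854.
u_2 = w_2 + 2.7854·q_1 = (2.5517, 1.9310, -0.0345).
‖u_2‖ = 3.2002, so q_2 = (0.7974, 0.6034, -0.0108).
q_1·w_3 = 0.5571·3 + (-0.7428)·1 + (-0.3714)·0 = 0.9285; q_2·w_3 = 0.7974·3 + 0.6034·1 + (-0.0108)·0 = 2.9955.
u_3 = w_3 − 0.9285·q_1 − 2.9955·q_2 = (0.0943, -0.1178, 0.3771).
‖u_3‖ = 0.4062, so q_3 = (0.2321, -0.2901, 0.9284).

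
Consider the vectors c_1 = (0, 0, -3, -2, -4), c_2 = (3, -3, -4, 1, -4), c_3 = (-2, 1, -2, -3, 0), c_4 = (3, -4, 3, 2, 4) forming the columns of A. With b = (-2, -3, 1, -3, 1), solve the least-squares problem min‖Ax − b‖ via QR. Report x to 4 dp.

x = (1.6089, -0.8131, 0.6247, 1.1729)

e_1 = c_1/‖c_1‖ = (0, 0, -3, -2, -4)/5.3852 = (0.0000, 0.0000, -0.5571, -0.3714, -0.7428).
r_{12} = e_1·c_2 = 4.8281.
u_2 = c_2 − 4.8281·e_1 = (3.0000, -3.0000, -1.3103, 2.7931, -0.4138).
‖u_2‖ = 5.2621, so e_2 = (0.5701, -0.5701, -0.2490, 0.5308, -0.0786).
r_{13} = e_1·c_3 = 2.2283; r_{23} = e_2·c_3 = -2.8047.
u_3 = c_3 − 2.2283·e_1 + 2.8047·e_2 = (-0.4010, -0.5990, -1.4570, -0.6837, 1.4346).
‖u_3‖ = 2.2733, so e_3 = (-0.1764, -0.2635, -0.6409, -0.3007, 0.6311).
r_{14} = e_1·c_4 = -5.3852; r_{24} = e_2·c_4 = 3.9908; r_{34} = e_3·c_4 = 0.5248.
u_4 = c_4 + 5.3852·e_1 − 3.9908·e_2 − 0.5248·e_3 = (0.8173, -1.5865, 1.3301, -1.9605, -0.0173).
‖u_4‖ = 2.9662, so e_4 = (0.2756, -0.5349, 0.4484, -0.6610, -0.0058).
Qᵀb = (-0.1857, -1.3499, 2.0356, 3.4789).
Back-substitute: x_4 = 3.4789/2.9662 = 1.1729.
x_3 = (2.0356 − 0.5248·1.1729)/2.2733 = 0.6247.
x_2 = (-1.3499 + 2.8047·0.6247 − 3.9908·1.1729)/5.2621 = -0.8131.
x_1 = (-0.1857 − 4.8281·(-0.8131) − 2.2283·0.6247 + 5.3852·1.1729)/5.3852 = 1.6089.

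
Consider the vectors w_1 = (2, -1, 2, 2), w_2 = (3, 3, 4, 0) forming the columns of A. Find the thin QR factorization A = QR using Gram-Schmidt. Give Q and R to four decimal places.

Q = [[0.5547, 0.2632], [-0.2774, 0.7740], [0.5547, 0.4644], [0.5547, -0.3406]], R = [[3.6056, 3.0509], [0.0000, 4.9691]]

e_1 = w_1/‖w_1‖ = (2, -1, 2, 2)/3.6056 = (0.5547, -0.2774, 0.5547, 0.5547).
r_{12} = e_1·w_2 = 3.0509.
u_2 = w_2 − 3.0509·e_1 = (1.3077, 3.8462, 2.3077, -1.6923).
‖u_2‖ = 4.9691, so e_2 = (0.2632, 0.7740, 0.4644, -0.3406).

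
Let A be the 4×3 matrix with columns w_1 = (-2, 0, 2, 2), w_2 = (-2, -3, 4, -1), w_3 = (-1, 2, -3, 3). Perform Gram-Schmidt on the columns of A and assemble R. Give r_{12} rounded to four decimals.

r_{12} = 2.8868

e_1 = w_1/‖w_1‖ = (-2, 0, 2, 2)/3.4641 = (-0.5774, 0.0000, 0.5774, 0.5774).
r_{12} = e_1·w_2 = 2.8868.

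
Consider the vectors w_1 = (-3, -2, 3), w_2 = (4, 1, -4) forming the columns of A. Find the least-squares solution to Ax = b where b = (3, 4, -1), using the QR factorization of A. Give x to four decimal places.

x = (-2.8000, -1.6000)

w_1 = (-3, -2, 3); ‖w_1‖ = 4.6904, so e_1 = (-0.6396, -0.4264, 0.6396).
e_1·w_2 = (-0.6396)·4 + (-0.4264)·1 + 0.6396·(-4) = -5.5432.
u_2 = w_2 + 5.5432·e_1 = (0.4545, -1.3636, -0.4545).
‖u_2‖ = 1.5076, so e_2 = (0.3015, -0.9045, -0.3015).
Qᵀb = (-4.2640, -2.4121).
Back-substitute: x_2 = -2.4121/1.5076 = -1.6000.
x_1 = (-4.2640 + 5.5432·(-1.6000))/4.6904 = -2.8000.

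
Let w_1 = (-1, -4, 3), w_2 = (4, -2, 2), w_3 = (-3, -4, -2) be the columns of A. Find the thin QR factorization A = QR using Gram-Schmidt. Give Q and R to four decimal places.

q_1 = w_1/‖w_1‖ = (-1, -4, 3)/5.0990 = (-0.1961, -0.7845, 0.5883).
r_{12} = q_1·w_2 = 1.9612.
u_2 = w_2 − 1.9612·q_1 = (4.3846, -0.4615, 0.8462).
‖u_2‖ = 4.4893, so q_2 = (0.9767, -0.1028, 0.1885).
r_{13} = q_1·w_3 = 2.5495; r_{23} = q_2·w_3 = -2.8958.
u_3 = w_3 − 2.5495·q_1 + 2.8958·q_2 = (0.3282, -2.2977, -2.9542).
‖u_3‖ = 3.7569, so q_3 = (0.0874, -0.6116, -0.7863).

Q = [[-0.1961, 0.9767, 0.0874], [-0.7845, -0.1028, -0.6116], [0.5883, 0.1885, -0.7863]], R = [[5.0990, 1.9612, 2.5495], [0.0000, 4.4893, -2.8958], [0.0000, 0.0000, 3.7569]]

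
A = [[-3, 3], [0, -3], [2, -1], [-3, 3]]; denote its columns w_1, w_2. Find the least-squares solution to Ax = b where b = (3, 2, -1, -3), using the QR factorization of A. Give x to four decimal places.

x = (-0.7222, -0.6944)

q_1 = w_1/‖w_1‖ = (-3, 0, 2, -3)/4.6904 = (-0.6396, 0.0000, 0.4264, -0.6396).
r_{12} = q_1·w_2 = -4.2640.
u_2 = w_2 + 4.2640·q_1 = (0.2727, -3.0000, 0.8182, 0.2727).
‖u_2‖ = 3.1334, so q_2 = (0.0870, -0.9574, 0.2611, 0.0870).
Qᵀb = (-0.4264, -2.1760).
Back-substitute: x_2 = -2.1760/3.1334 = -0.6944.
x_1 = (-0.4264 + 4.2640·(-0.6944))/4.6904 = -0.7222.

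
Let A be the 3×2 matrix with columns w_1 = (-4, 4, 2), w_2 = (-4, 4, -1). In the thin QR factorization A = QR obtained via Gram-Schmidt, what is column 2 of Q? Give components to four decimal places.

e_2 = (-0.2357, 0.2357, -0.9428)

w_1 = (-4, 4, 2); ‖w_1‖ = 6.0000, so e_1 = (-0.6667, 0.6667, 0.3333).
e_1·w_2 = (-0.6667)·(-4) + 0.6667·4 + 0.3333·(-1) = 5.0000.
u_2 = w_2 − 5.0000·e_1 = (-0.6667, 0.6667, -2.6667).
‖u_2‖ = 2.8284, so e_2 = (-0.2357, 0.2357, -0.9428).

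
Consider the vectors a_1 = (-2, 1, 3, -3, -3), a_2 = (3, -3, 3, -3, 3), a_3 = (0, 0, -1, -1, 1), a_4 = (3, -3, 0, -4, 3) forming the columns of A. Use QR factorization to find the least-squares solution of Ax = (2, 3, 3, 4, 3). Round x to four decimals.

a_1 = (-2, 1, 3, -3, -3); ‖a_1‖ = 5.6569, so e_1 = (-0.3536, 0.1768, 0.5303, -0.5303, -0.5303).
e_1·a_2 = (-0.3536)·3 + 0.1768·(-3) + 0.5303·3 + (-0.5303)·(-3) + (-0.5303)·3 = 0.0000.
u_2 = a_2 + 0.0000·e_1 = (3.0000, -3.0000, 3.0000, -3.0000, 3.0000).
‖u_2‖ = 6.7082, so e_2 = (0.4472, -0.4472, 0.4472, -0.4472, 0.4472).
e_1·a_3 = (-0.3536)·0 + 0.1768·0 + 0.5303·(-1) + (-0.5303)·(-1) + (-0.5303)·1 = -0.5303; e_2·a_3 = 0.4472·0 + (-0.4472)·0 + 0.4472·(-1) + (-0.4472)·(-1) + 0.4472·1 = 0.4472.
u_3 = a_3 + 0.5303·e_1 − 0.4472·e_2 = (-0.3875, 0.2937, -0.9187, -1.0813, 0.5188).
‖u_3‖ = 1.5871, so e_3 = (-0.2442, 0.1851, -0.5789, -0.6813, 0.3269).
e_1·a_4 = (-0.3536)·3 + 0.1768·(-3) + 0.5303·0 + (-0.5303)·(-4) + (-0.5303)·3 = -1.0607; e_2·a_4 = 0.4472·3 + (-0.4472)·(-3) + 0.4472·0 + (-0.4472)·(-4) + 0.4472·3 = 5.8138; e_3·a_4 = (-0.2442)·3 + 0.1851·(-3) + (-0.5789)·0 + (-0.6813)·(-4) + 0.3269·3 = 2.4180.
u_4 = a_4 + 1.0607·e_1 − 5.8138·e_2 − 2.4180·e_3 = (0.6154, -0.6600, -0.6377, -0.3151, -0.9529).
‖u_4‖ = 1.4927, so e_4 = (0.4123, -0.4422, -0.4272, -0.2111, -0.6383).
Qᵀb = (-2.2981, 0.4472, -3.4143, -4.5431).
Back-substitute: x_4 = -4.5431/1.4927 = -3.0434.
x_3 = (-3.4143 − 2.4180·(-3.0434))/1.5871 = 2.4855.
x_2 = (0.4472 − 0.4472·2.4855 − 5.8138·(-3.0434))/6.7082 = 2.5386.
x_1 = (-2.2981 + 0.0000·2.5386 + 0.5303·2.4855 + 1.0607·(-3.0434))/5.6569 = -0.7439.

x = (-0.7439, 2.5386, 2.4855, -3.0434)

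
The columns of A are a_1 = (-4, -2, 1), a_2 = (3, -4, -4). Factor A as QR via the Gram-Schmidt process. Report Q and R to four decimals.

a_1 = (-4, -2, 1); ‖a_1‖ = 4.5826, so q_1 = (-0.8729, -0.4364, 0.2182).
q_1·a_2 = (-0.8729)·3 + (-0.4364)·(-4) + 0.2182·(-4) = -1.7457.
u_2 = a_2 + 1.7457·q_1 = (1.4762, -4.7619, -3.6190).
‖u_2‖ = 6.1606, so q_2 = (0.2396, -0.7730, -0.5875).

Q = [[-0.8729, 0.2396], [-0.4364, -0.7730], [0.2182, -0.5875]], R = [[4.5826, -1.7457], [0.0000, 6.1606]]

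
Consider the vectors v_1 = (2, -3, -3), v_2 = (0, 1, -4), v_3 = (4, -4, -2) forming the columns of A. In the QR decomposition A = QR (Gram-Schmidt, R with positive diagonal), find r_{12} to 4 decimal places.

e_1 = v_1/‖v_1‖ = (2, -3, -3)/4.6904 = (0.4264, -0.6396, -0.6396).
r_{12} = e_1·v_2 = 1.9188.

r_{12} = 1.9188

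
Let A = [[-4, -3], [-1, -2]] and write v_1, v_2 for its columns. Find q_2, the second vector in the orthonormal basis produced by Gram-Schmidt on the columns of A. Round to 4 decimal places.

q_2 = (0.2425, -0.9701)

v_1 = (-4, -1); ‖v_1‖ = 4.1231, so q_1 = (-0.9701, -0.2425).
q_1·v_2 = (-0.9701)·(-3) + (-0.2425)·(-2) = 3.3955.
u_2 = v_2 − 3.3955·q_1 = (0.2941, -1.1765).
‖u_2‖ = 1.2127, so q_2 = (0.2425, -0.9701).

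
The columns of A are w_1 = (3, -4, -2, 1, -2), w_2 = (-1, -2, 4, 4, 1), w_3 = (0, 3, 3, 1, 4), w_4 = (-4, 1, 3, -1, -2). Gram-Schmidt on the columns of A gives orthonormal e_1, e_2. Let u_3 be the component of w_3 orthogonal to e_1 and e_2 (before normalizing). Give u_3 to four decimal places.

u_3 = (2.5244, 0.7986, 0.1526, 0.3277, 2.2006)

e_1 = w_1/‖w_1‖ = (3, -4, -2, 1, -2)/5.8310 = (0.5145, -0.6860, -0.3430, 0.1715, -0.3430).
r_{12} = e_1·w_2 = -0.1715.
u_2 = w_2 + 0.1715·e_1 = (-0.9118, -2.1176, 3.9412, 4.0294, 0.9412).
‖u_2‖ = 6.1620, so e_2 = (-0.1480, -0.3437, 0.6396, 0.6539, 0.1527).
r_{13} = e_1·w_3 = -4.2875; r_{23} = e_2·w_3 = 2.1527.
u_3 = w_3 + 4.2875·e_1 − 2.1527·e_2 = (2.5244, 0.7986, 0.1526, 0.3277, 2.2006).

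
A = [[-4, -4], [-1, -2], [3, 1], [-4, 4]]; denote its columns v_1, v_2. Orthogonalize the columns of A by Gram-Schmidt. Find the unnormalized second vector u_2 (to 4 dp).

u_2 = (-3.5238, -1.8810, 0.6429, 4.4762)

v_1 = (-4, -1, 3, -4); ‖v_1‖ = 6.4807, so q_1 = (-0.6172, -0.1543, 0.4629, -0.6172).
q_1·v_2 = (-0.6172)·(-4) + (-0.1543)·(-2) + 0.4629·1 + (-0.6172)·4 = 0.7715.
u_2 = v_2 − 0.7715·q_1 = (-3.5238, -1.8810, 0.6429, 4.4762).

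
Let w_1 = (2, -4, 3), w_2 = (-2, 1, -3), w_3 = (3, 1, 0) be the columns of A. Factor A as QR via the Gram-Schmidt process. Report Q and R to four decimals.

Q = [[0.3714, -0.4120, 0.8321], [-0.7428, -0.6695, 0.0000], [0.5571, -0.6180, -0.5547]], R = [[5.3852, -3.1568, 0.3714], [0.0000, 2.0086, -1.9056], [0.0000, 0.0000, 2.4962]]

q_1 = w_1/‖w_1‖ = (2, -4, 3)/5.3852 = (0.3714, -0.7428, 0.5571).
r_{12} = q_1·w_2 = -3.1568.
u_2 = w_2 + 3.1568·q_1 = (-0.8276, -1.3448, -1.2414).
‖u_2‖ = 2.0086, so q_2 = (-0.4120, -0.6695, -0.6180).
r_{13} = q_1·w_3 = 0.3714; r_{23} = q_2·w_3 = -1.9056.
u_3 = w_3 − 0.3714·q_1 + 1.9056·q_2 = (2.0769, 0.0000, -1.3846).
‖u_3‖ = 2.4962, so q_3 = (0.8321, 0.0000, -0.5547).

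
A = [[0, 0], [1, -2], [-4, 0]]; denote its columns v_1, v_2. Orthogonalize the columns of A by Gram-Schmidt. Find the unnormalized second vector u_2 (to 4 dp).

v_1 = (0, 1, -4); ‖v_1‖ = 4.1231, so e_1 = (0.0000, 0.2425, -0.9701).
e_1·v_2 = 0.0000·0 + 0.2425·(-2) + (-0.9701)·0 = -0.4851.
u_2 = v_2 + 0.4851·e_1 = (0.0000, -1.8824, -0.4706).

u_2 = (0.0000, -1.8824, -0.4706)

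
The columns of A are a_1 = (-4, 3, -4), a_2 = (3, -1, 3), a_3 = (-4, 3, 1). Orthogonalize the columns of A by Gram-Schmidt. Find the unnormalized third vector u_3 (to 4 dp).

u_3 = (-2.5000, 0.0000, 2.5000)

q_1 = a_1/‖a_1‖ = (-4, 3, -4)/6.4031 = (-0.6247, 0.4685, -0.6247).
r_{12} = q_1·a_2 = -4.2167.
u_2 = a_2 + 4.2167·q_1 = (0.3659, 0.9756, 0.3659).
‖u_2‖ = 1.1043, so q_2 = (0.3313, 0.8835, 0.3313).
r_{13} = q_1·a_3 = 3.2796; r_{23} = q_2·a_3 = 1.6565.
u_3 = a_3 − 3.2796·q_1 − 1.6565·q_2 = (-2.5000, 0.0000, 2.5000).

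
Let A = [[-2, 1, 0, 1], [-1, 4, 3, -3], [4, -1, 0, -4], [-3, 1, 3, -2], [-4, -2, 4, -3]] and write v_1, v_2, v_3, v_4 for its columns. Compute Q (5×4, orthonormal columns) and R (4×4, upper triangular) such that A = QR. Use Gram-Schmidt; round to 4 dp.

Q = [[-0.2949, 0.1651, -0.3361, -0.8548], [-0.1474, 0.8212, 0.4230, 0.1228], [0.5898, -0.1193, 0.6285, -0.4888], [-0.4423, 0.1422, 0.2617, -0.1238], [-0.5898, -0.5138, 0.4946, 0.0007]], R = [[6.7823, -0.7372, -4.1284, 0.4423], [0.0000, 4.7388, 0.8349, -0.5643], [0.0000, 0.0000, 4.0323, -6.1262], [0.0000, 0.0000, 0.0000, 0.9774]]

v_1 = (-2, -1, 4, -3, -4); ‖v_1‖ = 6.7823, so q_1 = (-0.2949, -0.1474, 0.5898, -0.4423, -0.5898).
q_1·v_2 = (-0.2949)·1 + (-0.1474)·4 + 0.5898·(-1) + (-0.4423)·1 + (-0.5898)·(-2) = -0.7372.
u_2 = v_2 + 0.7372·q_1 = (0.7826, 3.8913, -0.5652, 0.6739, -2.4348).
‖u_2‖ = 4.7388, so q_2 = (0.1651, 0.8212, -0.1193, 0.1422, -0.5138).
q_1·v_3 = (-0.2949)·0 + (-0.1474)·3 + 0.5898·0 + (-0.4423)·3 + (-0.5898)·4 = -4.1284; q_2·v_3 = 0.1651·0 + 0.8212·3 + (-0.1193)·0 + 0.1422·3 + (-0.5138)·4 = 0.8349.
u_3 = v_3 + 4.1284·q_1 − 0.8349·q_2 = (-1.3553, 1.7057, 2.5344, 1.0552, 1.9942).
‖u_3‖ = 4.0323, so q_3 = (-0.3361, 0.4230, 0.6285, 0.2617, 0.4946).
q_1·v_4 = (-0.2949)·1 + (-0.1474)·(-3) + 0.5898·(-4) + (-0.4423)·(-2) + (-0.5898)·(-3) = 0.4423; q_2·v_4 = 0.1651·1 + 0.8212·(-3) + (-0.1193)·(-4) + 0.1422·(-2) + (-0.5138)·(-3) = -0.5643; q_3·v_4 = (-0.3361)·1 + 0.4230·(-3) + 0.6285·(-4) + 0.2617·(-2) + 0.4946·(-3) = -6.1262.
u_4 = v_4 − 0.4423·q_1 + 0.5643·q_2 + 6.1262·q_3 = (-0.8354, 0.1200, -0.4777, -0.1210, 0.0007).
‖u_4‖ = 0.9774, so q_4 = (-0.8548, 0.1228, -0.4888, -0.1238, 0.0007).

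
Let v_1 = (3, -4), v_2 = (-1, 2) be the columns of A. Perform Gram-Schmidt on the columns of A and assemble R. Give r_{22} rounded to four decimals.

r_{22} = 0.4000

v_1 = (3, -4); ‖v_1‖ = 5.0000, so q_1 = (0.6000, -0.8000).
q_1·v_2 = 0.6000·(-1) + (-0.8000)·2 = -2.2000.
u_2 = v_2 + 2.2000·q_1 = (0.3200, 0.2400).
r_{22} = ‖u_2‖ = 0.4000.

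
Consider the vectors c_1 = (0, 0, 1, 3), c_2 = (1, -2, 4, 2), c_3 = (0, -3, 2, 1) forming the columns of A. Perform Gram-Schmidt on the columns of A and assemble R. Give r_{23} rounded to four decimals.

c_1 = (0, 0, 1, 3); ‖c_1‖ = 3.1623, so e_1 = (0.0000, 0.0000, 0.3162, 0.9487).
e_1·c_2 = 0.0000·1 + 0.0000·(-2) + 0.3162·4 + 0.9487·2 = 3.1623.
u_2 = c_2 − 3.1623·e_1 = (1.0000, -2.0000, 3.0000, -1.0000).
‖u_2‖ = 3.8730, so e_2 = (0.2582, -0.5164, 0.7746, -0.2582).
r_{23} = e_2·c_3 = 2.8402.

r_{23} = 2.8402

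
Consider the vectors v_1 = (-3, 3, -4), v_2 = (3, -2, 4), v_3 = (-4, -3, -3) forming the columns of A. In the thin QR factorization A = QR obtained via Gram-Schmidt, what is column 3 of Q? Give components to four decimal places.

e_1 = v_1/‖v_1‖ = (-3, 3, -4)/5.8310 = (-0.5145, 0.5145, -0.6860).
r_{12} = e_1·v_2 = -5.3165.
u_2 = v_2 + 5.3165·e_1 = (0.2647, 0.7353, 0.3529).
‖u_2‖ = 0.8575, so e_2 = (0.3087, 0.8575, 0.4116).
r_{13} = e_1·v_3 = 2.5725; r_{23} = e_2·v_3 = -5.0421.
u_3 = v_3 − 2.5725·e_1 + 5.0421·e_2 = (-1.1200, 0.0000, 0.8400).
‖u_3‖ = 1.4000, so e_3 = (-0.8000, 0.0000, 0.6000).

e_3 = (-0.8000, 0.0000, 0.6000)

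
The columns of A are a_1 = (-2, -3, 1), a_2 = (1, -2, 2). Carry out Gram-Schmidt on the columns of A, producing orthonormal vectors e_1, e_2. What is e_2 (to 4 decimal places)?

a_1 = (-2, -3, 1); ‖a_1‖ = 3.7417, so e_1 = (-0.5345, -0.8018, 0.2673).
e_1·a_2 = (-0.5345)·1 + (-0.8018)·(-2) + 0.2673·2 = 1.6036.
u_2 = a_2 − 1.6036·e_1 = (1.8571, -0.7143, 1.5714).
‖u_2‖ = 2.5355, so e_2 = (0.7325, -0.2817, 0.6198).

e_2 = (0.7325, -0.2817, 0.6198)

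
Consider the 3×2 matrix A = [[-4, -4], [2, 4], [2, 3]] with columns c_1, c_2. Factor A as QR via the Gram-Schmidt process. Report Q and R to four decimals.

q_1 = c_1/‖c_1‖ = (-4, 2, 2)/4.8990 = (-0.8165, 0.4082, 0.4082).
r_{12} = q_1·c_2 = 6.1237.
u_2 = c_2 − 6.1237·q_1 = (1.0000, 1.5000, 0.5000).
‖u_2‖ = 1.8708, so q_2 = (0.5345, 0.8018, 0.2673).

Q = [[-0.8165, 0.5345], [0.4082, 0.8018], [0.4082, 0.2673]], R = [[4.8990, 6.1237], [0.0000, 1.8708]]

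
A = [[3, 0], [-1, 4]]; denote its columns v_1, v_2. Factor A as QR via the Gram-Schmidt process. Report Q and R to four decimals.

v_1 = (3, -1); ‖v_1‖ = 3.1623, so e_1 = (0.9487, -0.3162).
e_1·v_2 = 0.9487·0 + (-0.3162)·4 = -1.2649.
u_2 = v_2 + 1.2649·e_1 = (1.2000, 3.6000).
‖u_2‖ = 3.7947, so e_2 = (0.3162, 0.9487).

Q = [[0.9487, 0.3162], [-0.3162, 0.9487]], R = [[3.1623, -1.2649], [0.0000, 3.7947]]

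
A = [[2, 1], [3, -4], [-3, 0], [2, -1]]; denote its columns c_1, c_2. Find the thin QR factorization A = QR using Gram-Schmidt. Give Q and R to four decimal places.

Q = [[0.3922, 0.5448], [0.5883, -0.7409], [-0.5883, -0.3922], [0.3922, -0.0218]], R = [[5.0990, -2.3534], [0.0000, 3.5301]]

c_1 = (2, 3, -3, 2); ‖c_1‖ = 5.0990, so e_1 = (0.3922, 0.5883, -0.5883, 0.3922).
e_1·c_2 = 0.3922·1 + 0.5883·(-4) + (-0.5883)·0 + 0.3922·(-1) = -2.3534.
u_2 = c_2 + 2.3534·e_1 = (1.9231, -2.6154, -1.3846, -0.0769).
‖u_2‖ = 3.5301, so e_2 = (0.5448, -0.7409, -0.3922, -0.0218).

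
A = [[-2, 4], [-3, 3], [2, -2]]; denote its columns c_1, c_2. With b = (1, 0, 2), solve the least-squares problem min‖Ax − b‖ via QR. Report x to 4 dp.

q_1 = c_1/‖c_1‖ = (-2, -3, 2)/4.1231 = (-0.4851, -0.7276, 0.4851).
r_{12} = q_1·c_2 = -5.0932.
u_2 = c_2 + 5.0932·q_1 = (1.5294, -0.7059, 0.4706).
‖u_2‖ = 1.7489, so q_2 = (0.8745, -0.4036, 0.2691).
Qᵀb = (0.4851, 1.4126).
Back-substitute: x_2 = 1.4126/1.7489 = 0.8077.
x_1 = (0.4851 + 5.0932·0.8077)/4.1231 = 1.1154.

x = (1.1154, 0.8077)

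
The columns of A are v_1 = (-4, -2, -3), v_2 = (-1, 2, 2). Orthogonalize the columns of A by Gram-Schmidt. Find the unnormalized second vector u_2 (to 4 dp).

u_2 = (-1.8276, 1.5862, 1.3793)

v_1 = (-4, -2, -3); ‖v_1‖ = 5.3852, so e_1 = (-0.7428, -0.3714, -0.5571).
e_1·v_2 = (-0.7428)·(-1) + (-0.3714)·2 + (-0.5571)·2 = -1.1142.
u_2 = v_2 + 1.1142·e_1 = (-1.8276, 1.5862, 1.3793).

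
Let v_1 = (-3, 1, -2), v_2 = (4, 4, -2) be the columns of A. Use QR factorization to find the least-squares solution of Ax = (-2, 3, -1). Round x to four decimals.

v_1 = (-3, 1, -2); ‖v_1‖ = 3.7417, so e_1 = (-0.8018, 0.2673, -0.5345).
e_1·v_2 = (-0.8018)·4 + 0.2673·4 + (-0.5345)·(-2) = -1.0690.
u_2 = v_2 + 1.0690·e_1 = (3.1429, 4.2857, -2.5714).
‖u_2‖ = 5.9040, so e_2 = (0.5323, 0.7259, -0.4355).
Qᵀb = (2.9399, 1.5486).
Back-substitute: x_2 = 1.5486/5.9040 = 0.2623.
x_1 = (2.9399 + 1.0690·0.2623)/3.7417 = 0.8607.

x = (0.8607, 0.2623)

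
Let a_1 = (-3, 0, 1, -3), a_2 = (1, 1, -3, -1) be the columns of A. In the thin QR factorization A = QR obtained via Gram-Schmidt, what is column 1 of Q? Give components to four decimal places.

q_1 = (-0.6882, 0.0000, 0.2294, -0.6882)

a_1 = (-3, 0, 1, -3); ‖a_1‖ = 4.3589, so q_1 = (-0.6882, 0.0000, 0.2294, -0.6882).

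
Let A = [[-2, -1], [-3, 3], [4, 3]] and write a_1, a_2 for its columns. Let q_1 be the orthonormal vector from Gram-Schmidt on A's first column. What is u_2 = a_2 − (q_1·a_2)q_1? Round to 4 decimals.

u_2 = (-0.6552, 3.5172, 2.3103)

a_1 = (-2, -3, 4); ‖a_1‖ = 5.3852, so q_1 = (-0.3714, -0.5571, 0.7428).
q_1·a_2 = (-0.3714)·(-1) + (-0.5571)·3 + 0.7428·3 = 0.9285.
u_2 = a_2 − 0.9285·q_1 = (-0.6552, 3.5172, 2.3103).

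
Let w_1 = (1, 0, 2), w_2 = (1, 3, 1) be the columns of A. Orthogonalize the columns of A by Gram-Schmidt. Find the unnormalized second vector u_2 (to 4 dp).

e_1 = w_1/‖w_1‖ = (1, 0, 2)/2.2361 = (0.4472, 0.0000, 0.8944).
r_{12} = e_1·w_2 = 1.3416.
u_2 = w_2 − 1.3416·e_1 = (0.4000, 3.0000, -0.2000).

u_2 = (0.4000, 3.0000, -0.2000)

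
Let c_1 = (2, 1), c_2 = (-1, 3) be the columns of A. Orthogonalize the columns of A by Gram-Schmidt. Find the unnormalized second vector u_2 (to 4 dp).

u_2 = (-1.4000, 2.8000)

e_1 = c_1/‖c_1‖ = (2, 1)/2.2361 = (0.8944, 0.4472).
r_{12} = e_1·c_2 = 0.4472.
u_2 = c_2 − 0.4472·e_1 = (-1.4000, 2.8000).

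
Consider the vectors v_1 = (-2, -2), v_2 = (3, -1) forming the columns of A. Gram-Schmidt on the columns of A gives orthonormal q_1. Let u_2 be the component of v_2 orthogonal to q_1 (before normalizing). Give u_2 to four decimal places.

v_1 = (-2, -2); ‖v_1‖ = 2.8284, so q_1 = (-0.7071, -0.7071).
q_1·v_2 = (-0.7071)·3 + (-0.7071)·(-1) = -1.4142.
u_2 = v_2 + 1.4142·q_1 = (2.0000, -2.0000).

u_2 = (2.0000, -2.0000)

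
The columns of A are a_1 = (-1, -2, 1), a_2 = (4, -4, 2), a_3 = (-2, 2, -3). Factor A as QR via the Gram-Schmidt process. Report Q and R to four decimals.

q_1 = a_1/‖a_1‖ = (-1, -2, 1)/2.4495 = (-0.4082, -0.8165, 0.4082).
r_{12} = q_1·a_2 = 2.4495.
u_2 = a_2 − 2.4495·q_1 = (5.0000, -2.0000, 1.0000).
‖u_2‖ = 5.4772, so q_2 = (0.9129, -0.3651, 0.1826).
r_{13} = q_1·a_3 = -2.0412; r_{23} = q_2·a_3 = -3.1038.
u_3 = a_3 + 2.0412·q_1 + 3.1038·q_2 = (0.0000, -0.8000, -1.6000).
‖u_3‖ = 1.7889, so q_3 = (0.0000, -0.4472, -0.8944).

Q = [[-0.4082, 0.9129, 0.0000], [-0.8165, -0.3651, -0.4472], [0.4082, 0.1826, -0.8944]], R = [[2.4495, 2.4495, -2.0412], [0.0000, 5.4772, -3.1038], [0.0000, 0.0000, 1.7889]]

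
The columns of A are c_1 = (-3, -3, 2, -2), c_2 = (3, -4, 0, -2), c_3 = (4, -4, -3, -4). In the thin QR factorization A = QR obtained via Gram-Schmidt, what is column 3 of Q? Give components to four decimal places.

e_3 = (-0.2315, 0.1254, -0.7571, -0.5979)

c_1 = (-3, -3, 2, -2); ‖c_1‖ = 5.0990, so e_1 = (-0.5883, -0.5883, 0.3922, -0.3922).
e_1·c_2 = (-0.5883)·3 + (-0.5883)·(-4) + 0.3922·0 + (-0.3922)·(-2) = 1.3728.
u_2 = c_2 − 1.3728·e_1 = (3.8077, -3.1923, -0.5385, -1.4615).
‖u_2‖ = 5.2072, so e_2 = (0.7312, -0.6131, -0.1034, -0.2807).
e_1·c_3 = (-0.5883)·4 + (-0.5883)·(-4) + 0.3922·(-3) + (-0.3922)·(-4) = 0.3922; e_2·c_3 = 0.7312·4 + (-0.6131)·(-4) + (-0.1034)·(-3) + (-0.2807)·(-4) = 6.8100.
u_3 = c_3 − 0.3922·e_1 − 6.8100·e_2 = (-0.7489, 0.4057, -2.4496, -1.9348).
‖u_3‖ = 3.2357, so e_3 = (-0.2315, 0.1254, -0.7571, -0.5979).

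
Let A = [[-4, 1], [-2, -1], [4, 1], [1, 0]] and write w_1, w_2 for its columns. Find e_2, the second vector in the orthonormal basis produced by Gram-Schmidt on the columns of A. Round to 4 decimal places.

e_2 = (0.7152, -0.5245, 0.4609, -0.0318)

w_1 = (-4, -2, 4, 1); ‖w_1‖ = 6.0828, so e_1 = (-0.6576, -0.3288, 0.6576, 0.1644).
e_1·w_2 = (-0.6576)·1 + (-0.3288)·(-1) + 0.6576·1 + 0.1644·0 = 0.3288.
u_2 = w_2 − 0.3288·e_1 = (1.2162, -0.8919, 0.7838, -0.0541).
‖u_2‖ = 1.7006, so e_2 = (0.7152, -0.5245, 0.4609, -0.0318).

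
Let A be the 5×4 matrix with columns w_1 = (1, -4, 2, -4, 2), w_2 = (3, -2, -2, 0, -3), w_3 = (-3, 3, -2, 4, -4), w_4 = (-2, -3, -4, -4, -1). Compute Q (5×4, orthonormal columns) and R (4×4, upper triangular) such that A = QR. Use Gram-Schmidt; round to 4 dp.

Q = [[0.1562, 0.5838, -0.7394, -0.2671], [-0.6247, -0.3733, -0.3535, 0.0795], [0.3123, -0.4020, 0.0877, -0.8211], [-0.6247, 0.0191, -0.0686, -0.4431], [0.3123, -0.5982, -0.5621, 0.2274]], R = [[6.4031, 0.1562, -6.7155, 2.4988], [0.0000, 5.0966, 0.4020, 2.0817], [0.0000, 0.0000, 2.9565, 3.0251], [0.0000, 0.0000, 0.0000, 5.1256]]

w_1 = (1, -4, 2, -4, 2); ‖w_1‖ = 6.4031, so e_1 = (0.1562, -0.6247, 0.3123, -0.6247, 0.3123).
e_1·w_2 = 0.1562·3 + (-0.6247)·(-2) + 0.3123·(-2) + (-0.6247)·0 + 0.3123·(-3) = 0.1562.
u_2 = w_2 − 0.1562·e_1 = (2.9756, -1.9024, -2.0488, 0.0976, -3.0488).
‖u_2‖ = 5.0966, so e_2 = (0.5838, -0.3733, -0.4020, 0.0191, -0.5982).
e_1·w_3 = 0.1562·(-3) + (-0.6247)·3 + 0.3123·(-2) + (-0.6247)·4 + 0.3123·(-4) = -6.7155; e_2·w_3 = 0.5838·(-3) + (-0.3733)·3 + (-0.4020)·(-2) + 0.0191·4 + (-0.5982)·(-4) = 0.4020.
u_3 = w_3 + 6.7155·e_1 − 0.4020·e_2 = (-2.1859, -1.0451, 0.2592, -0.2028, -1.6620).
‖u_3‖ = 2.9565, so e_3 = (-0.7394, -0.3535, 0.0877, -0.0686, -0.5621).
e_1·w_4 = 0.1562·(-2) + (-0.6247)·(-3) + 0.3123·(-4) + (-0.6247)·(-4) + 0.3123·(-1) = 2.4988; e_2·w_4 = 0.5838·(-2) + (-0.3733)·(-3) + (-0.4020)·(-4) + 0.0191·(-4) + (-0.5982)·(-1) = 2.0817; e_3·w_4 = (-0.7394)·(-2) + (-0.3535)·(-3) + 0.0877·(-4) + (-0.0686)·(-4) + (-0.5621)·(-1) = 3.0251.
u_4 = w_4 − 2.4988·e_1 − 2.0817·e_2 − 3.0251·e_3 = (-1.3690, 0.4073, -4.2088, -2.2714, 1.1653).
‖u_4‖ = 5.1256, so e_4 = (-0.2671, 0.0795, -0.8211, -0.4431, 0.2274).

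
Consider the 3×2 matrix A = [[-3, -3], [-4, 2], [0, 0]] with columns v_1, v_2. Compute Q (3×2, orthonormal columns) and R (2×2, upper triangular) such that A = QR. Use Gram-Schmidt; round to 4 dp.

Q = [[-0.6000, -0.8000], [-0.8000, 0.6000], [0.0000, 0.0000]], R = [[5.0000, 0.2000], [0.0000, 3.6000]]

v_1 = (-3, -4, 0); ‖v_1‖ = 5.0000, so e_1 = (-0.6000, -0.8000, 0.0000).
e_1·v_2 = (-0.6000)·(-3) + (-0.8000)·2 + 0.0000·0 = 0.2000.
u_2 = v_2 − 0.2000·e_1 = (-2.8800, 2.1600, 0.0000).
‖u_2‖ = 3.6000, so e_2 = (-0.8000, 0.6000, 0.0000).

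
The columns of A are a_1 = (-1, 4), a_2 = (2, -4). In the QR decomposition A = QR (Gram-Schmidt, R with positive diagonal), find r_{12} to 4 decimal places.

a_1 = (-1, 4); ‖a_1‖ = 4.1231, so e_1 = (-0.2425, 0.9701).
r_{12} = e_1·a_2 = -4.3656.

r_{12} = -4.3656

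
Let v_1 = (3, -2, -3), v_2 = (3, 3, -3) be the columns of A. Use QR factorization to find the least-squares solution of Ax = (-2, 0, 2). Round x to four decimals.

x = (-0.4000, -0.2667)

v_1 = (3, -2, -3); ‖v_1‖ = 4.6904, so e_1 = (0.6396, -0.4264, -0.6396).
e_1·v_2 = 0.6396·3 + (-0.4264)·3 + (-0.6396)·(-3) = 2.5584.
u_2 = v_2 − 2.5584·e_1 = (1.3636, 4.0909, -1.3636).
‖u_2‖ = 4.5227, so e_2 = (0.3015, 0.9045, -0.3015).
Qᵀb = (-2.5584, -1.2060).
Back-substitute: x_2 = -1.2060/4.5227 = -0.2667.
x_1 = (-2.5584 − 2.5584·(-0.2667))/4.6904 = -0.4000.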